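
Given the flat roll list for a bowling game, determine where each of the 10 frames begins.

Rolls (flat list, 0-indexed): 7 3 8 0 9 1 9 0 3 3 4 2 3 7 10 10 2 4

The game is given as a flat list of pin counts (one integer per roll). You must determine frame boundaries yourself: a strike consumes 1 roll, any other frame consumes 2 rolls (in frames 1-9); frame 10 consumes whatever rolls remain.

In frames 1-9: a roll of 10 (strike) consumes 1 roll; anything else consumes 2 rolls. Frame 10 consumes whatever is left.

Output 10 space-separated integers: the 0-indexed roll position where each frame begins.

Frame 1 starts at roll index 0: rolls=7,3 (sum=10), consumes 2 rolls
Frame 2 starts at roll index 2: rolls=8,0 (sum=8), consumes 2 rolls
Frame 3 starts at roll index 4: rolls=9,1 (sum=10), consumes 2 rolls
Frame 4 starts at roll index 6: rolls=9,0 (sum=9), consumes 2 rolls
Frame 5 starts at roll index 8: rolls=3,3 (sum=6), consumes 2 rolls
Frame 6 starts at roll index 10: rolls=4,2 (sum=6), consumes 2 rolls
Frame 7 starts at roll index 12: rolls=3,7 (sum=10), consumes 2 rolls
Frame 8 starts at roll index 14: roll=10 (strike), consumes 1 roll
Frame 9 starts at roll index 15: roll=10 (strike), consumes 1 roll
Frame 10 starts at roll index 16: 2 remaining rolls

Answer: 0 2 4 6 8 10 12 14 15 16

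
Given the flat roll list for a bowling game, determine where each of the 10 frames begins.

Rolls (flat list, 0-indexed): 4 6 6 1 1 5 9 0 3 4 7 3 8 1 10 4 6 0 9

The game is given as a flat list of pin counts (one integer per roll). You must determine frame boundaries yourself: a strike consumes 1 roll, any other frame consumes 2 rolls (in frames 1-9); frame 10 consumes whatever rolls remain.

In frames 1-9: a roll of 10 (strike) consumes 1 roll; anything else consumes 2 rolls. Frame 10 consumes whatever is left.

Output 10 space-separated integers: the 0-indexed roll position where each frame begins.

Frame 1 starts at roll index 0: rolls=4,6 (sum=10), consumes 2 rolls
Frame 2 starts at roll index 2: rolls=6,1 (sum=7), consumes 2 rolls
Frame 3 starts at roll index 4: rolls=1,5 (sum=6), consumes 2 rolls
Frame 4 starts at roll index 6: rolls=9,0 (sum=9), consumes 2 rolls
Frame 5 starts at roll index 8: rolls=3,4 (sum=7), consumes 2 rolls
Frame 6 starts at roll index 10: rolls=7,3 (sum=10), consumes 2 rolls
Frame 7 starts at roll index 12: rolls=8,1 (sum=9), consumes 2 rolls
Frame 8 starts at roll index 14: roll=10 (strike), consumes 1 roll
Frame 9 starts at roll index 15: rolls=4,6 (sum=10), consumes 2 rolls
Frame 10 starts at roll index 17: 2 remaining rolls

Answer: 0 2 4 6 8 10 12 14 15 17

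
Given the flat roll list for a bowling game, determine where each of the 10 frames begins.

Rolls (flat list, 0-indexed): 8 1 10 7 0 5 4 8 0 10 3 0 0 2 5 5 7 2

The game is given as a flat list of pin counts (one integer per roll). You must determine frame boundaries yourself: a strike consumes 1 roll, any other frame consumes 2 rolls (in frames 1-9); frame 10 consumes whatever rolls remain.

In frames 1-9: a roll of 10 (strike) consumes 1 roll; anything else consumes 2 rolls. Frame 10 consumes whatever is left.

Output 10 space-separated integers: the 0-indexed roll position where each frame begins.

Frame 1 starts at roll index 0: rolls=8,1 (sum=9), consumes 2 rolls
Frame 2 starts at roll index 2: roll=10 (strike), consumes 1 roll
Frame 3 starts at roll index 3: rolls=7,0 (sum=7), consumes 2 rolls
Frame 4 starts at roll index 5: rolls=5,4 (sum=9), consumes 2 rolls
Frame 5 starts at roll index 7: rolls=8,0 (sum=8), consumes 2 rolls
Frame 6 starts at roll index 9: roll=10 (strike), consumes 1 roll
Frame 7 starts at roll index 10: rolls=3,0 (sum=3), consumes 2 rolls
Frame 8 starts at roll index 12: rolls=0,2 (sum=2), consumes 2 rolls
Frame 9 starts at roll index 14: rolls=5,5 (sum=10), consumes 2 rolls
Frame 10 starts at roll index 16: 2 remaining rolls

Answer: 0 2 3 5 7 9 10 12 14 16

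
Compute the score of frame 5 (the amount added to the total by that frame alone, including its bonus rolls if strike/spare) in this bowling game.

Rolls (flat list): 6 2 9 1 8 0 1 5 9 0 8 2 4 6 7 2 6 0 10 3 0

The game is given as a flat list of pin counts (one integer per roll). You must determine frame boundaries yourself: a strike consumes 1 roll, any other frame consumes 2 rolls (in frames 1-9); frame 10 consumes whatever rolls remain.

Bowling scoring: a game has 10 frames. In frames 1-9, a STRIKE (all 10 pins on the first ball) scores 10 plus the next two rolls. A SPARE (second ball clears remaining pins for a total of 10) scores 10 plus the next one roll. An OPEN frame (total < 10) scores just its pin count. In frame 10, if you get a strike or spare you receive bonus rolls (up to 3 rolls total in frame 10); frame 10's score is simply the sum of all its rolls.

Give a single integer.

Frame 1: OPEN (6+2=8). Cumulative: 8
Frame 2: SPARE (9+1=10). 10 + next roll (8) = 18. Cumulative: 26
Frame 3: OPEN (8+0=8). Cumulative: 34
Frame 4: OPEN (1+5=6). Cumulative: 40
Frame 5: OPEN (9+0=9). Cumulative: 49
Frame 6: SPARE (8+2=10). 10 + next roll (4) = 14. Cumulative: 63
Frame 7: SPARE (4+6=10). 10 + next roll (7) = 17. Cumulative: 80

Answer: 9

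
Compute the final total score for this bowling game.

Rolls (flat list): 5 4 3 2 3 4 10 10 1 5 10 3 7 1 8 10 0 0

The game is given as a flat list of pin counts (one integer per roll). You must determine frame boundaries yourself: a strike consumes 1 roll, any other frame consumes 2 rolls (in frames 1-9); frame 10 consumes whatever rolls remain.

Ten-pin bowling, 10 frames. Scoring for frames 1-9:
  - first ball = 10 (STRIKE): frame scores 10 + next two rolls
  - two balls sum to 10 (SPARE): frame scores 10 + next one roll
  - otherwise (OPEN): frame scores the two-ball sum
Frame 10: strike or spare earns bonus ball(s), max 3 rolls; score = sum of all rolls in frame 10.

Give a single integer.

Answer: 114

Derivation:
Frame 1: OPEN (5+4=9). Cumulative: 9
Frame 2: OPEN (3+2=5). Cumulative: 14
Frame 3: OPEN (3+4=7). Cumulative: 21
Frame 4: STRIKE. 10 + next two rolls (10+1) = 21. Cumulative: 42
Frame 5: STRIKE. 10 + next two rolls (1+5) = 16. Cumulative: 58
Frame 6: OPEN (1+5=6). Cumulative: 64
Frame 7: STRIKE. 10 + next two rolls (3+7) = 20. Cumulative: 84
Frame 8: SPARE (3+7=10). 10 + next roll (1) = 11. Cumulative: 95
Frame 9: OPEN (1+8=9). Cumulative: 104
Frame 10: STRIKE. Sum of all frame-10 rolls (10+0+0) = 10. Cumulative: 114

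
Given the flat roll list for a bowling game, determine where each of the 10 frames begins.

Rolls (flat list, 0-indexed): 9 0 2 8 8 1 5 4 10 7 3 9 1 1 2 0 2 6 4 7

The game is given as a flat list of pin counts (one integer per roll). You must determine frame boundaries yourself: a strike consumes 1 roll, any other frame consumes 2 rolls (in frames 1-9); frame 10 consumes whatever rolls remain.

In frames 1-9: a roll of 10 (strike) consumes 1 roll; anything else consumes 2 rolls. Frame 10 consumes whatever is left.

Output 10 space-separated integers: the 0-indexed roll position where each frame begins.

Answer: 0 2 4 6 8 9 11 13 15 17

Derivation:
Frame 1 starts at roll index 0: rolls=9,0 (sum=9), consumes 2 rolls
Frame 2 starts at roll index 2: rolls=2,8 (sum=10), consumes 2 rolls
Frame 3 starts at roll index 4: rolls=8,1 (sum=9), consumes 2 rolls
Frame 4 starts at roll index 6: rolls=5,4 (sum=9), consumes 2 rolls
Frame 5 starts at roll index 8: roll=10 (strike), consumes 1 roll
Frame 6 starts at roll index 9: rolls=7,3 (sum=10), consumes 2 rolls
Frame 7 starts at roll index 11: rolls=9,1 (sum=10), consumes 2 rolls
Frame 8 starts at roll index 13: rolls=1,2 (sum=3), consumes 2 rolls
Frame 9 starts at roll index 15: rolls=0,2 (sum=2), consumes 2 rolls
Frame 10 starts at roll index 17: 3 remaining rolls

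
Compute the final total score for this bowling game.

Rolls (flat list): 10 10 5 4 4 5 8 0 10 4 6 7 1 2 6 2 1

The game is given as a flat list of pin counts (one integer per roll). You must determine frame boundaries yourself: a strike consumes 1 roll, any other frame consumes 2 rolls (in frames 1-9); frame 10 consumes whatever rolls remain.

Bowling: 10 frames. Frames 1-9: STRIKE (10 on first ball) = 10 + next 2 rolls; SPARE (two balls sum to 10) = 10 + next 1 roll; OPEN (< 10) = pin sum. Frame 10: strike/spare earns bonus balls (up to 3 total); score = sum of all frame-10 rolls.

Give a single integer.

Answer: 126

Derivation:
Frame 1: STRIKE. 10 + next two rolls (10+5) = 25. Cumulative: 25
Frame 2: STRIKE. 10 + next two rolls (5+4) = 19. Cumulative: 44
Frame 3: OPEN (5+4=9). Cumulative: 53
Frame 4: OPEN (4+5=9). Cumulative: 62
Frame 5: OPEN (8+0=8). Cumulative: 70
Frame 6: STRIKE. 10 + next two rolls (4+6) = 20. Cumulative: 90
Frame 7: SPARE (4+6=10). 10 + next roll (7) = 17. Cumulative: 107
Frame 8: OPEN (7+1=8). Cumulative: 115
Frame 9: OPEN (2+6=8). Cumulative: 123
Frame 10: OPEN. Sum of all frame-10 rolls (2+1) = 3. Cumulative: 126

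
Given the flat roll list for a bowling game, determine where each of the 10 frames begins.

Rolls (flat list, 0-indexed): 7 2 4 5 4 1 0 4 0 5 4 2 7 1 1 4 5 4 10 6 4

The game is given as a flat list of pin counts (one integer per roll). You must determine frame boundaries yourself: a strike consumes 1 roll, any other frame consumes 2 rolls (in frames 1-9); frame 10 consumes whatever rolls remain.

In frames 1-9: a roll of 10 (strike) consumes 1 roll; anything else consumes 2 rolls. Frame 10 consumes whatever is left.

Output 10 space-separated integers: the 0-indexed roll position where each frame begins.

Answer: 0 2 4 6 8 10 12 14 16 18

Derivation:
Frame 1 starts at roll index 0: rolls=7,2 (sum=9), consumes 2 rolls
Frame 2 starts at roll index 2: rolls=4,5 (sum=9), consumes 2 rolls
Frame 3 starts at roll index 4: rolls=4,1 (sum=5), consumes 2 rolls
Frame 4 starts at roll index 6: rolls=0,4 (sum=4), consumes 2 rolls
Frame 5 starts at roll index 8: rolls=0,5 (sum=5), consumes 2 rolls
Frame 6 starts at roll index 10: rolls=4,2 (sum=6), consumes 2 rolls
Frame 7 starts at roll index 12: rolls=7,1 (sum=8), consumes 2 rolls
Frame 8 starts at roll index 14: rolls=1,4 (sum=5), consumes 2 rolls
Frame 9 starts at roll index 16: rolls=5,4 (sum=9), consumes 2 rolls
Frame 10 starts at roll index 18: 3 remaining rolls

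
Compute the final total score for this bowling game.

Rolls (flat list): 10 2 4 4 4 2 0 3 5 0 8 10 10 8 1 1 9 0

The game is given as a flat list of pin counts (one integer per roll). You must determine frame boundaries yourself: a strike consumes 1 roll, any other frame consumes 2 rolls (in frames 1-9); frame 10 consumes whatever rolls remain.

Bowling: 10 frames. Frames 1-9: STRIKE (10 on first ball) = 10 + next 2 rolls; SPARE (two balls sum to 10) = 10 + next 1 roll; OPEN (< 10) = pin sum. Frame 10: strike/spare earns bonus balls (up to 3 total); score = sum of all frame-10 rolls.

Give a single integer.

Frame 1: STRIKE. 10 + next two rolls (2+4) = 16. Cumulative: 16
Frame 2: OPEN (2+4=6). Cumulative: 22
Frame 3: OPEN (4+4=8). Cumulative: 30
Frame 4: OPEN (2+0=2). Cumulative: 32
Frame 5: OPEN (3+5=8). Cumulative: 40
Frame 6: OPEN (0+8=8). Cumulative: 48
Frame 7: STRIKE. 10 + next two rolls (10+8) = 28. Cumulative: 76
Frame 8: STRIKE. 10 + next two rolls (8+1) = 19. Cumulative: 95
Frame 9: OPEN (8+1=9). Cumulative: 104
Frame 10: SPARE. Sum of all frame-10 rolls (1+9+0) = 10. Cumulative: 114

Answer: 114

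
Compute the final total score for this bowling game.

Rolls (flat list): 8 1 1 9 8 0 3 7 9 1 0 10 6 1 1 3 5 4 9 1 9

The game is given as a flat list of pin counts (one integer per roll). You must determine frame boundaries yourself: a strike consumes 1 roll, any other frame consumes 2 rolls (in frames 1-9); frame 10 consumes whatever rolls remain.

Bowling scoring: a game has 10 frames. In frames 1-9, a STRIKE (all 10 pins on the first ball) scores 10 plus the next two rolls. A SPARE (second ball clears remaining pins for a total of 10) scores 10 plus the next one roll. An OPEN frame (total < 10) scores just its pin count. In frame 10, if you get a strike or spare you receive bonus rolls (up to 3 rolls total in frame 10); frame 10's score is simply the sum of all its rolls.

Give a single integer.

Frame 1: OPEN (8+1=9). Cumulative: 9
Frame 2: SPARE (1+9=10). 10 + next roll (8) = 18. Cumulative: 27
Frame 3: OPEN (8+0=8). Cumulative: 35
Frame 4: SPARE (3+7=10). 10 + next roll (9) = 19. Cumulative: 54
Frame 5: SPARE (9+1=10). 10 + next roll (0) = 10. Cumulative: 64
Frame 6: SPARE (0+10=10). 10 + next roll (6) = 16. Cumulative: 80
Frame 7: OPEN (6+1=7). Cumulative: 87
Frame 8: OPEN (1+3=4). Cumulative: 91
Frame 9: OPEN (5+4=9). Cumulative: 100
Frame 10: SPARE. Sum of all frame-10 rolls (9+1+9) = 19. Cumulative: 119

Answer: 119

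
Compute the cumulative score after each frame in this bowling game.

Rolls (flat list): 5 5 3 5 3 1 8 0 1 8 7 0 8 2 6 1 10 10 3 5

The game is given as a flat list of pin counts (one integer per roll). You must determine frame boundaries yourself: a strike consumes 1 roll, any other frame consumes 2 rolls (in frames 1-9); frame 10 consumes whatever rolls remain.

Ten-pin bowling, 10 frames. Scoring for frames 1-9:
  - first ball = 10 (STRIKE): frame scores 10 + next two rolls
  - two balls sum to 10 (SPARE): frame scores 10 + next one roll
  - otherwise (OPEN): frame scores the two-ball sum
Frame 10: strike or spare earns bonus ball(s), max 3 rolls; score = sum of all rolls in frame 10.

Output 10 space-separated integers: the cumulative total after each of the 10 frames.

Frame 1: SPARE (5+5=10). 10 + next roll (3) = 13. Cumulative: 13
Frame 2: OPEN (3+5=8). Cumulative: 21
Frame 3: OPEN (3+1=4). Cumulative: 25
Frame 4: OPEN (8+0=8). Cumulative: 33
Frame 5: OPEN (1+8=9). Cumulative: 42
Frame 6: OPEN (7+0=7). Cumulative: 49
Frame 7: SPARE (8+2=10). 10 + next roll (6) = 16. Cumulative: 65
Frame 8: OPEN (6+1=7). Cumulative: 72
Frame 9: STRIKE. 10 + next two rolls (10+3) = 23. Cumulative: 95
Frame 10: STRIKE. Sum of all frame-10 rolls (10+3+5) = 18. Cumulative: 113

Answer: 13 21 25 33 42 49 65 72 95 113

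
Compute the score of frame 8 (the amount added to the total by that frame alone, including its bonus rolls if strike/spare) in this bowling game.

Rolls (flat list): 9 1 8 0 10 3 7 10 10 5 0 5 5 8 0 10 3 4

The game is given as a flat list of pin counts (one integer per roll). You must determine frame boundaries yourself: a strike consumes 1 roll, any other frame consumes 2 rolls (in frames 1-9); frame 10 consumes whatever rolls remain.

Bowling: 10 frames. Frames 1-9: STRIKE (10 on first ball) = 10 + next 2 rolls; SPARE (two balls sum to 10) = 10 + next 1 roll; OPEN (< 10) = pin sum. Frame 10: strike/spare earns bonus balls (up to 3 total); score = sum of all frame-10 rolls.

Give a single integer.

Frame 1: SPARE (9+1=10). 10 + next roll (8) = 18. Cumulative: 18
Frame 2: OPEN (8+0=8). Cumulative: 26
Frame 3: STRIKE. 10 + next two rolls (3+7) = 20. Cumulative: 46
Frame 4: SPARE (3+7=10). 10 + next roll (10) = 20. Cumulative: 66
Frame 5: STRIKE. 10 + next two rolls (10+5) = 25. Cumulative: 91
Frame 6: STRIKE. 10 + next two rolls (5+0) = 15. Cumulative: 106
Frame 7: OPEN (5+0=5). Cumulative: 111
Frame 8: SPARE (5+5=10). 10 + next roll (8) = 18. Cumulative: 129
Frame 9: OPEN (8+0=8). Cumulative: 137
Frame 10: STRIKE. Sum of all frame-10 rolls (10+3+4) = 17. Cumulative: 154

Answer: 18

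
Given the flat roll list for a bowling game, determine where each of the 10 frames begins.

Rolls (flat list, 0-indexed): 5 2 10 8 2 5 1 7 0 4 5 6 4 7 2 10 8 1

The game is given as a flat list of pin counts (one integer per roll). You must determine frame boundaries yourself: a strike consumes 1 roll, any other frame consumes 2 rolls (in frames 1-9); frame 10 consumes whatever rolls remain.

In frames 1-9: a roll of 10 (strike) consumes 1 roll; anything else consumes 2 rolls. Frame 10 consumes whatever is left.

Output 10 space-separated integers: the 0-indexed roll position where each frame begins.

Answer: 0 2 3 5 7 9 11 13 15 16

Derivation:
Frame 1 starts at roll index 0: rolls=5,2 (sum=7), consumes 2 rolls
Frame 2 starts at roll index 2: roll=10 (strike), consumes 1 roll
Frame 3 starts at roll index 3: rolls=8,2 (sum=10), consumes 2 rolls
Frame 4 starts at roll index 5: rolls=5,1 (sum=6), consumes 2 rolls
Frame 5 starts at roll index 7: rolls=7,0 (sum=7), consumes 2 rolls
Frame 6 starts at roll index 9: rolls=4,5 (sum=9), consumes 2 rolls
Frame 7 starts at roll index 11: rolls=6,4 (sum=10), consumes 2 rolls
Frame 8 starts at roll index 13: rolls=7,2 (sum=9), consumes 2 rolls
Frame 9 starts at roll index 15: roll=10 (strike), consumes 1 roll
Frame 10 starts at roll index 16: 2 remaining rolls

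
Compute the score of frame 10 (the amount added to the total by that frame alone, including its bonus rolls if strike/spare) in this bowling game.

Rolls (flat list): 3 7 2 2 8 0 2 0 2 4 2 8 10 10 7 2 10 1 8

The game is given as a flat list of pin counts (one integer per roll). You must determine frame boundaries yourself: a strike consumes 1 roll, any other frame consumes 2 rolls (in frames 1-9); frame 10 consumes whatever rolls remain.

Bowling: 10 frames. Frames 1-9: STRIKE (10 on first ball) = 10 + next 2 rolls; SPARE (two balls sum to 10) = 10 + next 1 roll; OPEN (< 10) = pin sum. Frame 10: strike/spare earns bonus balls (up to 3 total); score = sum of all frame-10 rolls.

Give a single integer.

Answer: 19

Derivation:
Frame 1: SPARE (3+7=10). 10 + next roll (2) = 12. Cumulative: 12
Frame 2: OPEN (2+2=4). Cumulative: 16
Frame 3: OPEN (8+0=8). Cumulative: 24
Frame 4: OPEN (2+0=2). Cumulative: 26
Frame 5: OPEN (2+4=6). Cumulative: 32
Frame 6: SPARE (2+8=10). 10 + next roll (10) = 20. Cumulative: 52
Frame 7: STRIKE. 10 + next two rolls (10+7) = 27. Cumulative: 79
Frame 8: STRIKE. 10 + next two rolls (7+2) = 19. Cumulative: 98
Frame 9: OPEN (7+2=9). Cumulative: 107
Frame 10: STRIKE. Sum of all frame-10 rolls (10+1+8) = 19. Cumulative: 126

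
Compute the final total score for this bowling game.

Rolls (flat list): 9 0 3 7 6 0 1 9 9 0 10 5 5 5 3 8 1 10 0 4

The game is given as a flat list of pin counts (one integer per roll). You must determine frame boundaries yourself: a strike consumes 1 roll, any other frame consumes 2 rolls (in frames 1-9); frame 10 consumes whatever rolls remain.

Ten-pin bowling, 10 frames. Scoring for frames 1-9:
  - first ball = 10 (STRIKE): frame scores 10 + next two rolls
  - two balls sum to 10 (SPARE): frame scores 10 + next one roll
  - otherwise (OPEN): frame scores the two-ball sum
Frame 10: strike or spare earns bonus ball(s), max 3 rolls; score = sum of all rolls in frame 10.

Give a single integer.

Answer: 125

Derivation:
Frame 1: OPEN (9+0=9). Cumulative: 9
Frame 2: SPARE (3+7=10). 10 + next roll (6) = 16. Cumulative: 25
Frame 3: OPEN (6+0=6). Cumulative: 31
Frame 4: SPARE (1+9=10). 10 + next roll (9) = 19. Cumulative: 50
Frame 5: OPEN (9+0=9). Cumulative: 59
Frame 6: STRIKE. 10 + next two rolls (5+5) = 20. Cumulative: 79
Frame 7: SPARE (5+5=10). 10 + next roll (5) = 15. Cumulative: 94
Frame 8: OPEN (5+3=8). Cumulative: 102
Frame 9: OPEN (8+1=9). Cumulative: 111
Frame 10: STRIKE. Sum of all frame-10 rolls (10+0+4) = 14. Cumulative: 125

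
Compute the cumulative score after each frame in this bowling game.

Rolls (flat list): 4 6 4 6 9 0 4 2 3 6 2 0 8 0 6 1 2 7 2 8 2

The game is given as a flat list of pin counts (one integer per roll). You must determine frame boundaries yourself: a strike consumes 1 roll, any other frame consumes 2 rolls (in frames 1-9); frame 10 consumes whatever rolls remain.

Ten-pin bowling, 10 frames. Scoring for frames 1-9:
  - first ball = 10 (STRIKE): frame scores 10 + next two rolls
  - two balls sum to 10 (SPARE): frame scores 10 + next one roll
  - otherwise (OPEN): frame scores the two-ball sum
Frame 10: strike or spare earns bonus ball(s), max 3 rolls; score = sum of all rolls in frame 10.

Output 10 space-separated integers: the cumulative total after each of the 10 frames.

Frame 1: SPARE (4+6=10). 10 + next roll (4) = 14. Cumulative: 14
Frame 2: SPARE (4+6=10). 10 + next roll (9) = 19. Cumulative: 33
Frame 3: OPEN (9+0=9). Cumulative: 42
Frame 4: OPEN (4+2=6). Cumulative: 48
Frame 5: OPEN (3+6=9). Cumulative: 57
Frame 6: OPEN (2+0=2). Cumulative: 59
Frame 7: OPEN (8+0=8). Cumulative: 67
Frame 8: OPEN (6+1=7). Cumulative: 74
Frame 9: OPEN (2+7=9). Cumulative: 83
Frame 10: SPARE. Sum of all frame-10 rolls (2+8+2) = 12. Cumulative: 95

Answer: 14 33 42 48 57 59 67 74 83 95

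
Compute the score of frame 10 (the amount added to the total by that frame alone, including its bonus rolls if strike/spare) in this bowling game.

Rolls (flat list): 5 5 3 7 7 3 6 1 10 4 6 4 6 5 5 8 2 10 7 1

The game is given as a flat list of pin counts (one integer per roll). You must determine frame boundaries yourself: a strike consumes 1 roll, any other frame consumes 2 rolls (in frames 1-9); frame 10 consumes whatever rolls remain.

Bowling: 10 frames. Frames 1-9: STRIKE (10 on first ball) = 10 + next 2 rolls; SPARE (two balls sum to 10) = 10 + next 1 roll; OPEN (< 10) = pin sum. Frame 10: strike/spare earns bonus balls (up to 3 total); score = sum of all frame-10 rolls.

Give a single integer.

Frame 1: SPARE (5+5=10). 10 + next roll (3) = 13. Cumulative: 13
Frame 2: SPARE (3+7=10). 10 + next roll (7) = 17. Cumulative: 30
Frame 3: SPARE (7+3=10). 10 + next roll (6) = 16. Cumulative: 46
Frame 4: OPEN (6+1=7). Cumulative: 53
Frame 5: STRIKE. 10 + next two rolls (4+6) = 20. Cumulative: 73
Frame 6: SPARE (4+6=10). 10 + next roll (4) = 14. Cumulative: 87
Frame 7: SPARE (4+6=10). 10 + next roll (5) = 15. Cumulative: 102
Frame 8: SPARE (5+5=10). 10 + next roll (8) = 18. Cumulative: 120
Frame 9: SPARE (8+2=10). 10 + next roll (10) = 20. Cumulative: 140
Frame 10: STRIKE. Sum of all frame-10 rolls (10+7+1) = 18. Cumulative: 158

Answer: 18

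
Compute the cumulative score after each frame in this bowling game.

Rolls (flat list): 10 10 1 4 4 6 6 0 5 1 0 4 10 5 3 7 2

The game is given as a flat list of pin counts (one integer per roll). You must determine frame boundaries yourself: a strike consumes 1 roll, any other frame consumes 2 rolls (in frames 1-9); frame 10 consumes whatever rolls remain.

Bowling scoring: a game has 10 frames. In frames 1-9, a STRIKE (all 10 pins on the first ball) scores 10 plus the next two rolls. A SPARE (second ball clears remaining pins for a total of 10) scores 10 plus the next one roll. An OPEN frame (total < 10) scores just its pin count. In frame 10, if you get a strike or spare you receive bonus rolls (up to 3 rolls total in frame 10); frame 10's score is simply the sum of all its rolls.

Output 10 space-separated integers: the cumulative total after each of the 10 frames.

Answer: 21 36 41 57 63 69 73 91 99 108

Derivation:
Frame 1: STRIKE. 10 + next two rolls (10+1) = 21. Cumulative: 21
Frame 2: STRIKE. 10 + next two rolls (1+4) = 15. Cumulative: 36
Frame 3: OPEN (1+4=5). Cumulative: 41
Frame 4: SPARE (4+6=10). 10 + next roll (6) = 16. Cumulative: 57
Frame 5: OPEN (6+0=6). Cumulative: 63
Frame 6: OPEN (5+1=6). Cumulative: 69
Frame 7: OPEN (0+4=4). Cumulative: 73
Frame 8: STRIKE. 10 + next two rolls (5+3) = 18. Cumulative: 91
Frame 9: OPEN (5+3=8). Cumulative: 99
Frame 10: OPEN. Sum of all frame-10 rolls (7+2) = 9. Cumulative: 108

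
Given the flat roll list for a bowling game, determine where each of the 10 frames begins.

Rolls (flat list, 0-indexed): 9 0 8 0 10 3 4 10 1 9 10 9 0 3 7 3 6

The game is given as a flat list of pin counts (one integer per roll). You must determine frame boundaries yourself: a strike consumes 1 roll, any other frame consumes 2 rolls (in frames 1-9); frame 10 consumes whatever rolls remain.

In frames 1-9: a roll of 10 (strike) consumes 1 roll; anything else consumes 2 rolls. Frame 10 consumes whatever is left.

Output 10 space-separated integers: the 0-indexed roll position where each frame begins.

Frame 1 starts at roll index 0: rolls=9,0 (sum=9), consumes 2 rolls
Frame 2 starts at roll index 2: rolls=8,0 (sum=8), consumes 2 rolls
Frame 3 starts at roll index 4: roll=10 (strike), consumes 1 roll
Frame 4 starts at roll index 5: rolls=3,4 (sum=7), consumes 2 rolls
Frame 5 starts at roll index 7: roll=10 (strike), consumes 1 roll
Frame 6 starts at roll index 8: rolls=1,9 (sum=10), consumes 2 rolls
Frame 7 starts at roll index 10: roll=10 (strike), consumes 1 roll
Frame 8 starts at roll index 11: rolls=9,0 (sum=9), consumes 2 rolls
Frame 9 starts at roll index 13: rolls=3,7 (sum=10), consumes 2 rolls
Frame 10 starts at roll index 15: 2 remaining rolls

Answer: 0 2 4 5 7 8 10 11 13 15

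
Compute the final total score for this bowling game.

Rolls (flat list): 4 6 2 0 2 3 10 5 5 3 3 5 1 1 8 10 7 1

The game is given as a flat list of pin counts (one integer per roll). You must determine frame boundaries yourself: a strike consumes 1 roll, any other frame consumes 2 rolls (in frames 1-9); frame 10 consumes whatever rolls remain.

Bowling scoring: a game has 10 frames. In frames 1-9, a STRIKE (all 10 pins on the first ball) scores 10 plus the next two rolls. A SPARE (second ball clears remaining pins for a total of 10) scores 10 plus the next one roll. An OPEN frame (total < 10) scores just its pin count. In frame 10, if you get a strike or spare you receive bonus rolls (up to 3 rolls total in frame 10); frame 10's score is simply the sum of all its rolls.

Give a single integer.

Frame 1: SPARE (4+6=10). 10 + next roll (2) = 12. Cumulative: 12
Frame 2: OPEN (2+0=2). Cumulative: 14
Frame 3: OPEN (2+3=5). Cumulative: 19
Frame 4: STRIKE. 10 + next two rolls (5+5) = 20. Cumulative: 39
Frame 5: SPARE (5+5=10). 10 + next roll (3) = 13. Cumulative: 52
Frame 6: OPEN (3+3=6). Cumulative: 58
Frame 7: OPEN (5+1=6). Cumulative: 64
Frame 8: OPEN (1+8=9). Cumulative: 73
Frame 9: STRIKE. 10 + next two rolls (7+1) = 18. Cumulative: 91
Frame 10: OPEN. Sum of all frame-10 rolls (7+1) = 8. Cumulative: 99

Answer: 99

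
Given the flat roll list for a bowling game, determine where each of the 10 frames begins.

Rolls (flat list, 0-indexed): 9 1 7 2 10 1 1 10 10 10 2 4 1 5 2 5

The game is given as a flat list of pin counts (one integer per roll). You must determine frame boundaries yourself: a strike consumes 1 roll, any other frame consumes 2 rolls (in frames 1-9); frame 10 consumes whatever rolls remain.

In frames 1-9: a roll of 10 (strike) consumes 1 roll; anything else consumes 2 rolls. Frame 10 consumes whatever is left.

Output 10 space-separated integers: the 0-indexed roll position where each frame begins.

Frame 1 starts at roll index 0: rolls=9,1 (sum=10), consumes 2 rolls
Frame 2 starts at roll index 2: rolls=7,2 (sum=9), consumes 2 rolls
Frame 3 starts at roll index 4: roll=10 (strike), consumes 1 roll
Frame 4 starts at roll index 5: rolls=1,1 (sum=2), consumes 2 rolls
Frame 5 starts at roll index 7: roll=10 (strike), consumes 1 roll
Frame 6 starts at roll index 8: roll=10 (strike), consumes 1 roll
Frame 7 starts at roll index 9: roll=10 (strike), consumes 1 roll
Frame 8 starts at roll index 10: rolls=2,4 (sum=6), consumes 2 rolls
Frame 9 starts at roll index 12: rolls=1,5 (sum=6), consumes 2 rolls
Frame 10 starts at roll index 14: 2 remaining rolls

Answer: 0 2 4 5 7 8 9 10 12 14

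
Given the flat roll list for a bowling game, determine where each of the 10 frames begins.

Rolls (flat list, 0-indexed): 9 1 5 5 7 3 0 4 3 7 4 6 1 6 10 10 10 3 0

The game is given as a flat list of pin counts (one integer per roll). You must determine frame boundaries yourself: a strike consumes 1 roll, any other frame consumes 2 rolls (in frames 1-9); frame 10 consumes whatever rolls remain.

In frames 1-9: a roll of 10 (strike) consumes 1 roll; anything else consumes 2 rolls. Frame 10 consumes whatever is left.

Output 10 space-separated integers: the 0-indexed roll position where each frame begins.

Frame 1 starts at roll index 0: rolls=9,1 (sum=10), consumes 2 rolls
Frame 2 starts at roll index 2: rolls=5,5 (sum=10), consumes 2 rolls
Frame 3 starts at roll index 4: rolls=7,3 (sum=10), consumes 2 rolls
Frame 4 starts at roll index 6: rolls=0,4 (sum=4), consumes 2 rolls
Frame 5 starts at roll index 8: rolls=3,7 (sum=10), consumes 2 rolls
Frame 6 starts at roll index 10: rolls=4,6 (sum=10), consumes 2 rolls
Frame 7 starts at roll index 12: rolls=1,6 (sum=7), consumes 2 rolls
Frame 8 starts at roll index 14: roll=10 (strike), consumes 1 roll
Frame 9 starts at roll index 15: roll=10 (strike), consumes 1 roll
Frame 10 starts at roll index 16: 3 remaining rolls

Answer: 0 2 4 6 8 10 12 14 15 16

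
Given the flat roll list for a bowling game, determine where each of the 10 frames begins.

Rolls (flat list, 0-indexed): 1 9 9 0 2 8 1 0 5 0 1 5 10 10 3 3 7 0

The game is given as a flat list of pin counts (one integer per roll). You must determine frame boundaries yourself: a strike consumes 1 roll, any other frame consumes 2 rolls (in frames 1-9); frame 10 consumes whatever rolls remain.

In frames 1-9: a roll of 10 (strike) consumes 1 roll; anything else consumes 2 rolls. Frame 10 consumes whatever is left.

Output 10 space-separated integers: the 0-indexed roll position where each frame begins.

Frame 1 starts at roll index 0: rolls=1,9 (sum=10), consumes 2 rolls
Frame 2 starts at roll index 2: rolls=9,0 (sum=9), consumes 2 rolls
Frame 3 starts at roll index 4: rolls=2,8 (sum=10), consumes 2 rolls
Frame 4 starts at roll index 6: rolls=1,0 (sum=1), consumes 2 rolls
Frame 5 starts at roll index 8: rolls=5,0 (sum=5), consumes 2 rolls
Frame 6 starts at roll index 10: rolls=1,5 (sum=6), consumes 2 rolls
Frame 7 starts at roll index 12: roll=10 (strike), consumes 1 roll
Frame 8 starts at roll index 13: roll=10 (strike), consumes 1 roll
Frame 9 starts at roll index 14: rolls=3,3 (sum=6), consumes 2 rolls
Frame 10 starts at roll index 16: 2 remaining rolls

Answer: 0 2 4 6 8 10 12 13 14 16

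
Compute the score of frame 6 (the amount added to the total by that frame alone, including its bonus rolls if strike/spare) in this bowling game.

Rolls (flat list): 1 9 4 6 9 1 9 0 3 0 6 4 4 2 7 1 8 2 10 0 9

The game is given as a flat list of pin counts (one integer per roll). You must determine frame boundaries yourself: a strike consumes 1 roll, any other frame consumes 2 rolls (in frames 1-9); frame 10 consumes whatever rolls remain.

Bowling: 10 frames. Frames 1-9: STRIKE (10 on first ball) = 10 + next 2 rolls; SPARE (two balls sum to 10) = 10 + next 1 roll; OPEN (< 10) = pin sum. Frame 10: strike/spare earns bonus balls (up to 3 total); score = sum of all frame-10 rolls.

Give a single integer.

Answer: 14

Derivation:
Frame 1: SPARE (1+9=10). 10 + next roll (4) = 14. Cumulative: 14
Frame 2: SPARE (4+6=10). 10 + next roll (9) = 19. Cumulative: 33
Frame 3: SPARE (9+1=10). 10 + next roll (9) = 19. Cumulative: 52
Frame 4: OPEN (9+0=9). Cumulative: 61
Frame 5: OPEN (3+0=3). Cumulative: 64
Frame 6: SPARE (6+4=10). 10 + next roll (4) = 14. Cumulative: 78
Frame 7: OPEN (4+2=6). Cumulative: 84
Frame 8: OPEN (7+1=8). Cumulative: 92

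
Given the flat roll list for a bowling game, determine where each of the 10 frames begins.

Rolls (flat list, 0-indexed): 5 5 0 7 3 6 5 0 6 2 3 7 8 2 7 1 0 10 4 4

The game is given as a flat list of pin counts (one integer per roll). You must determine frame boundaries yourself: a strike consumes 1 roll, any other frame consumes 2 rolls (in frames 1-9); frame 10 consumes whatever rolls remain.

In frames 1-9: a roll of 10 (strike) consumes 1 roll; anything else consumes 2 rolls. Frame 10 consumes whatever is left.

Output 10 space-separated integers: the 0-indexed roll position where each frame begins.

Answer: 0 2 4 6 8 10 12 14 16 18

Derivation:
Frame 1 starts at roll index 0: rolls=5,5 (sum=10), consumes 2 rolls
Frame 2 starts at roll index 2: rolls=0,7 (sum=7), consumes 2 rolls
Frame 3 starts at roll index 4: rolls=3,6 (sum=9), consumes 2 rolls
Frame 4 starts at roll index 6: rolls=5,0 (sum=5), consumes 2 rolls
Frame 5 starts at roll index 8: rolls=6,2 (sum=8), consumes 2 rolls
Frame 6 starts at roll index 10: rolls=3,7 (sum=10), consumes 2 rolls
Frame 7 starts at roll index 12: rolls=8,2 (sum=10), consumes 2 rolls
Frame 8 starts at roll index 14: rolls=7,1 (sum=8), consumes 2 rolls
Frame 9 starts at roll index 16: rolls=0,10 (sum=10), consumes 2 rolls
Frame 10 starts at roll index 18: 2 remaining rolls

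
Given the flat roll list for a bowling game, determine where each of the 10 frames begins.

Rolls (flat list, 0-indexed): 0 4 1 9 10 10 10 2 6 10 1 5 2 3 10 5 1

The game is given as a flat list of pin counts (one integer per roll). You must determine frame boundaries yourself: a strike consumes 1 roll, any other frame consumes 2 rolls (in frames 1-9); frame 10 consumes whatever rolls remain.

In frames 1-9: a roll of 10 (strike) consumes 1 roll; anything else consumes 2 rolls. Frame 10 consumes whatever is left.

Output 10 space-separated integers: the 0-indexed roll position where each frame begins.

Answer: 0 2 4 5 6 7 9 10 12 14

Derivation:
Frame 1 starts at roll index 0: rolls=0,4 (sum=4), consumes 2 rolls
Frame 2 starts at roll index 2: rolls=1,9 (sum=10), consumes 2 rolls
Frame 3 starts at roll index 4: roll=10 (strike), consumes 1 roll
Frame 4 starts at roll index 5: roll=10 (strike), consumes 1 roll
Frame 5 starts at roll index 6: roll=10 (strike), consumes 1 roll
Frame 6 starts at roll index 7: rolls=2,6 (sum=8), consumes 2 rolls
Frame 7 starts at roll index 9: roll=10 (strike), consumes 1 roll
Frame 8 starts at roll index 10: rolls=1,5 (sum=6), consumes 2 rolls
Frame 9 starts at roll index 12: rolls=2,3 (sum=5), consumes 2 rolls
Frame 10 starts at roll index 14: 3 remaining rolls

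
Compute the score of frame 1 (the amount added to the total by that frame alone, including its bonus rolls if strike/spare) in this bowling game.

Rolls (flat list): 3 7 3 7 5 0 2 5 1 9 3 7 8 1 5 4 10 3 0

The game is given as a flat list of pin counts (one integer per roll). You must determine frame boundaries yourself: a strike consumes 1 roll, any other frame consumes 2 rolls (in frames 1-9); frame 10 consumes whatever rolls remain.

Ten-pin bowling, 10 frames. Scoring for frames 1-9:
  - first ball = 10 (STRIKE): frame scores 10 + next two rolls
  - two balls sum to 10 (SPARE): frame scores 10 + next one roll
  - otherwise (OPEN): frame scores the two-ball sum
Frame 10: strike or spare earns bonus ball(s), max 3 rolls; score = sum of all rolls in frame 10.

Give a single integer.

Answer: 13

Derivation:
Frame 1: SPARE (3+7=10). 10 + next roll (3) = 13. Cumulative: 13
Frame 2: SPARE (3+7=10). 10 + next roll (5) = 15. Cumulative: 28
Frame 3: OPEN (5+0=5). Cumulative: 33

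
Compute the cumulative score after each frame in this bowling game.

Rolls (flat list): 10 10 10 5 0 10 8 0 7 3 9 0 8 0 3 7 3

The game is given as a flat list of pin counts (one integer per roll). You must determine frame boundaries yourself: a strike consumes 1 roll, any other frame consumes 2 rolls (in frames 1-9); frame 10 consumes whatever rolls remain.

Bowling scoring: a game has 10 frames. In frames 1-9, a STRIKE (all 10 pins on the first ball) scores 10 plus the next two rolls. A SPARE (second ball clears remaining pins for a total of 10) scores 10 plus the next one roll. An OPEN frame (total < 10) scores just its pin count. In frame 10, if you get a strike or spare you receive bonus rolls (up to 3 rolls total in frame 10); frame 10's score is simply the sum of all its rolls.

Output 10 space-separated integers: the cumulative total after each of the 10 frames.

Answer: 30 55 70 75 93 101 120 129 137 150

Derivation:
Frame 1: STRIKE. 10 + next two rolls (10+10) = 30. Cumulative: 30
Frame 2: STRIKE. 10 + next two rolls (10+5) = 25. Cumulative: 55
Frame 3: STRIKE. 10 + next two rolls (5+0) = 15. Cumulative: 70
Frame 4: OPEN (5+0=5). Cumulative: 75
Frame 5: STRIKE. 10 + next two rolls (8+0) = 18. Cumulative: 93
Frame 6: OPEN (8+0=8). Cumulative: 101
Frame 7: SPARE (7+3=10). 10 + next roll (9) = 19. Cumulative: 120
Frame 8: OPEN (9+0=9). Cumulative: 129
Frame 9: OPEN (8+0=8). Cumulative: 137
Frame 10: SPARE. Sum of all frame-10 rolls (3+7+3) = 13. Cumulative: 150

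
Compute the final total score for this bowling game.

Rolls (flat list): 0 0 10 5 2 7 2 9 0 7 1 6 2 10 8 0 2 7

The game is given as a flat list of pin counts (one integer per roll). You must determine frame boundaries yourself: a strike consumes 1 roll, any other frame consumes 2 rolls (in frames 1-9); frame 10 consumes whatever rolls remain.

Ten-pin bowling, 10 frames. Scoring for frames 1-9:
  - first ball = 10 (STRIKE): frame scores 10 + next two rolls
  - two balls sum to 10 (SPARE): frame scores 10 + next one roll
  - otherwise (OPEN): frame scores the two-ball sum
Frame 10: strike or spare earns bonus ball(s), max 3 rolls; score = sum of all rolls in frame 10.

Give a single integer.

Answer: 93

Derivation:
Frame 1: OPEN (0+0=0). Cumulative: 0
Frame 2: STRIKE. 10 + next two rolls (5+2) = 17. Cumulative: 17
Frame 3: OPEN (5+2=7). Cumulative: 24
Frame 4: OPEN (7+2=9). Cumulative: 33
Frame 5: OPEN (9+0=9). Cumulative: 42
Frame 6: OPEN (7+1=8). Cumulative: 50
Frame 7: OPEN (6+2=8). Cumulative: 58
Frame 8: STRIKE. 10 + next two rolls (8+0) = 18. Cumulative: 76
Frame 9: OPEN (8+0=8). Cumulative: 84
Frame 10: OPEN. Sum of all frame-10 rolls (2+7) = 9. Cumulative: 93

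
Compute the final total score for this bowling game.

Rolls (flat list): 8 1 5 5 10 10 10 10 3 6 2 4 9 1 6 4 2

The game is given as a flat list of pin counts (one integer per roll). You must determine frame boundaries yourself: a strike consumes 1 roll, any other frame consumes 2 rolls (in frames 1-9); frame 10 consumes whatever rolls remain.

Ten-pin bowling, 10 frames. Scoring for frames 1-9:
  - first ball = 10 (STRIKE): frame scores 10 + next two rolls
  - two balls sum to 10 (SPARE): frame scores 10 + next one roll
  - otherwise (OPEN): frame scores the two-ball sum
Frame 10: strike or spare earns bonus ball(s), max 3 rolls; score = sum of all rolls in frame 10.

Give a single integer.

Frame 1: OPEN (8+1=9). Cumulative: 9
Frame 2: SPARE (5+5=10). 10 + next roll (10) = 20. Cumulative: 29
Frame 3: STRIKE. 10 + next two rolls (10+10) = 30. Cumulative: 59
Frame 4: STRIKE. 10 + next two rolls (10+10) = 30. Cumulative: 89
Frame 5: STRIKE. 10 + next two rolls (10+3) = 23. Cumulative: 112
Frame 6: STRIKE. 10 + next two rolls (3+6) = 19. Cumulative: 131
Frame 7: OPEN (3+6=9). Cumulative: 140
Frame 8: OPEN (2+4=6). Cumulative: 146
Frame 9: SPARE (9+1=10). 10 + next roll (6) = 16. Cumulative: 162
Frame 10: SPARE. Sum of all frame-10 rolls (6+4+2) = 12. Cumulative: 174

Answer: 174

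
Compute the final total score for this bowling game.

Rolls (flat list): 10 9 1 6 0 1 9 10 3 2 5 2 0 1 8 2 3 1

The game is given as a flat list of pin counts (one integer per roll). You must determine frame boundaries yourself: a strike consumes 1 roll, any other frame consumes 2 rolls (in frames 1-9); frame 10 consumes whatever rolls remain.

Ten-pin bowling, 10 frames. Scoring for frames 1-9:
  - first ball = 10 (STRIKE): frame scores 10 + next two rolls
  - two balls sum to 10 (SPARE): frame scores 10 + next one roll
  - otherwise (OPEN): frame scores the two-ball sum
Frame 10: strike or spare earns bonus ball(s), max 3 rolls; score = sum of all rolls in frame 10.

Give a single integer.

Frame 1: STRIKE. 10 + next two rolls (9+1) = 20. Cumulative: 20
Frame 2: SPARE (9+1=10). 10 + next roll (6) = 16. Cumulative: 36
Frame 3: OPEN (6+0=6). Cumulative: 42
Frame 4: SPARE (1+9=10). 10 + next roll (10) = 20. Cumulative: 62
Frame 5: STRIKE. 10 + next two rolls (3+2) = 15. Cumulative: 77
Frame 6: OPEN (3+2=5). Cumulative: 82
Frame 7: OPEN (5+2=7). Cumulative: 89
Frame 8: OPEN (0+1=1). Cumulative: 90
Frame 9: SPARE (8+2=10). 10 + next roll (3) = 13. Cumulative: 103
Frame 10: OPEN. Sum of all frame-10 rolls (3+1) = 4. Cumulative: 107

Answer: 107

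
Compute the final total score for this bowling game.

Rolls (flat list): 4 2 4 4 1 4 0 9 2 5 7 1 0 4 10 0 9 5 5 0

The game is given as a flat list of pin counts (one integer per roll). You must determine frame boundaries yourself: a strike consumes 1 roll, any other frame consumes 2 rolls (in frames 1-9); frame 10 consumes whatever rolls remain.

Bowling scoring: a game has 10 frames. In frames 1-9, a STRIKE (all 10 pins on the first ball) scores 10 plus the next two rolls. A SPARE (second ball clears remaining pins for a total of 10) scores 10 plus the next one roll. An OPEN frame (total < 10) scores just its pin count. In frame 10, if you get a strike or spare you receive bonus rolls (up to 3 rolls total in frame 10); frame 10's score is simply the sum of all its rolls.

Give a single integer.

Answer: 85

Derivation:
Frame 1: OPEN (4+2=6). Cumulative: 6
Frame 2: OPEN (4+4=8). Cumulative: 14
Frame 3: OPEN (1+4=5). Cumulative: 19
Frame 4: OPEN (0+9=9). Cumulative: 28
Frame 5: OPEN (2+5=7). Cumulative: 35
Frame 6: OPEN (7+1=8). Cumulative: 43
Frame 7: OPEN (0+4=4). Cumulative: 47
Frame 8: STRIKE. 10 + next two rolls (0+9) = 19. Cumulative: 66
Frame 9: OPEN (0+9=9). Cumulative: 75
Frame 10: SPARE. Sum of all frame-10 rolls (5+5+0) = 10. Cumulative: 85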